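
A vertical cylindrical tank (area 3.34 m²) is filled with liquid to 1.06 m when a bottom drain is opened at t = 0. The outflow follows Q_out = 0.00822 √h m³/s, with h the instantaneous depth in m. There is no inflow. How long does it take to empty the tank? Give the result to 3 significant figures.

837 s

With no inflow, A dh/dt = −0.00822 √h.
∫ h^(−1/2) dh = −(0.00822/A) ∫ dt, giving 2√h = 2√h₀ − (0.00822/A) t.
Set h = 0: 2√h₀ = (0.00822/A) t_empty ⇒ t_empty = 2A√h₀/0.00822.
t_empty = 2·3.34·√1.06/0.00822 = 6.6800·1.0296/0.00822 = 836.68 s.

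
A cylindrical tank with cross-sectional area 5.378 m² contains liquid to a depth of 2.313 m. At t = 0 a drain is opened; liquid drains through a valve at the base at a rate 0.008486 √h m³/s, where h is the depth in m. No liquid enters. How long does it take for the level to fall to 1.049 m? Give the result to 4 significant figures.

A dh/dt = −Q_out = −0.008486 √h.
Separate and integrate: 2(√h − √h₀) = −(0.008486/A) t.
t = 2A(√h₀ − √h)/0.008486 = 2·5.378·(√2.313 − √1.049)/0.008486
  = 10.7560 × (1.52086 − 1.02421) / 0.008486 = 629.501 s.

629.5 s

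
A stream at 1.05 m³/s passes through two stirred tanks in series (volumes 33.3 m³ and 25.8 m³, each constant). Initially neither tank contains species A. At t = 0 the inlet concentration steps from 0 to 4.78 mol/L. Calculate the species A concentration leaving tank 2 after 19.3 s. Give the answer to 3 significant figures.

Each tank obeys Vᵢ dCᵢ/dt = Q(Cᵢ₋₁ − Cᵢ), so τᵢ = Vᵢ/Q.
τ₁ = 33.3/1.05 = 31.714 s; τ₂ = 25.8/1.05 = 24.571 s.
Tank 1: C₁ = C_in(1 − e^(−t/τ₁)). Tank 2 (τ₁ ≠ τ₂): C₂ = C_in[1 − (τ₁ e^(−t/τ₁) − τ₂ e^(−t/τ₂))/(τ₁ − τ₂)].
At t = 19.3: e^(−t/τ₁) = 0.54413, e^(−t/τ₂) = 0.45591.
C₂ = 4.78·[1 − (31.714·0.54413 − 24.571·0.45591)/(7.1429)] = 4.78·0.15236 = 0.72830 mol/L.

0.728 mol/L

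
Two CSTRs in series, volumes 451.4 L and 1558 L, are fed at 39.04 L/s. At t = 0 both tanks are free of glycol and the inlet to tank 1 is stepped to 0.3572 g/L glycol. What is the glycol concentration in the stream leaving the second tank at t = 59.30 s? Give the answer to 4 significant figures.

0.2443 g/L

Each tank obeys Vᵢ dCᵢ/dt = Q(Cᵢ₋₁ − Cᵢ), so τᵢ = Vᵢ/Q.
τ₁ = 451.4/39.04 = 11.5625 s; τ₂ = 1558/39.04 = 39.9078 s.
Solving the cascade with C₁(0)=C₂(0)=0 gives C₂(t) = C_in[1 − (τ₁ e^(−t/τ₁) − τ₂ e^(−t/τ₂))/(τ₁ − τ₂)].
At t = 59.30: e^(−t/τ₁) = 0.00592456, e^(−t/τ₂) = 0.226293.
C₂ = 0.3572·[1 − (11.5625·0.00592456 − 39.9078·0.226293)/(-28.3453)] = 0.3572·0.683815 = 0.244259 g/L.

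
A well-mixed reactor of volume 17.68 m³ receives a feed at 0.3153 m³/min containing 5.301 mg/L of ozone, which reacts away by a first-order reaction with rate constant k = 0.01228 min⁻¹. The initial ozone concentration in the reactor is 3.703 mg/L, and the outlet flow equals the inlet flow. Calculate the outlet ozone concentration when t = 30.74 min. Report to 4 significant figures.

V dC/dt = Q(C_in − C) − k V C.
dC/dt = (Q/V) C_in − (Q/V + k) C; effective rate a = Q/V + k = 0.0178337 + 0.01228 = 0.0301137 min⁻¹.
C_ss = Q C_in/(Q + kV) = 3.13932 mg/L; C(t) = C_ss + (C₀ − C_ss) e^(−a t).
C(30.74) = 3.13932 + (0.563682)·e^(−0.0301137·30.74) = 3.13932 + (0.563682)·0.396256 = 3.36268 mg/L.

3.363 mg/L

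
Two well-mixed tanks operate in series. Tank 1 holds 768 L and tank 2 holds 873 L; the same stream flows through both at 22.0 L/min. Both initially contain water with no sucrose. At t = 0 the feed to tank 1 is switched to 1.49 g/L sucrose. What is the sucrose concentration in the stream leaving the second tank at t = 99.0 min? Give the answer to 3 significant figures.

Species balance on tank i: dCᵢ/dt = (Cᵢ₋₁ − Cᵢ)/τᵢ with τᵢ = Vᵢ/Q.
τ₁ = 768/22.0 = 34.909 min; τ₂ = 873/22.0 = 39.682 min.
Solving the cascade with C₁(0)=C₂(0)=0 gives C₂(t) = C_in[1 − (τ₁ e^(−t/τ₁) − τ₂ e^(−t/τ₂))/(τ₁ − τ₂)].
At t = 99.0: e^(−t/τ₁) = 0.058664, e^(−t/τ₂) = 0.082509.
C₂ = 1.49·[1 − (34.909·0.058664 − 39.682·0.082509)/(-4.7727)] = 1.49·0.74308 = 1.1072 g/L.

1.11 g/L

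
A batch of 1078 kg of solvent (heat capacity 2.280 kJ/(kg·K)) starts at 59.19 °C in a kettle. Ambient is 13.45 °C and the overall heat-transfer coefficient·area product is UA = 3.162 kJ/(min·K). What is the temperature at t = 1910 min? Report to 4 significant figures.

Lumped-capacitance energy balance: M c_p dT/dt = UA(T_amb − T).
dT/dt = (T_ss − T)/τ with T_ss = T_amb = 13.4500 °C, τ = M c_p/UA = 1078·2.280/3.162 = 777.306 min.
This is linear first-order; T(t) = T_ss + (T₀ − T_ss) e^(−t/τ).
T(1910) = 13.4500 + (45.7400)·0.0856740 = 17.3687 °C.

17.37 °C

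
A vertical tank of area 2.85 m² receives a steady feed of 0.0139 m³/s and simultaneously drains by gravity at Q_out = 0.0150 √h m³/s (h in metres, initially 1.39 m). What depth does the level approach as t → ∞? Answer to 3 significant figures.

Level balance: A dh/dt = 0.0139 − 0.0150 √h. Setting dh/dt = 0:
Q_in = 0.0150 √h_ss ⇒ √h_ss = 0.0139/0.0150 = 0.92667.
h_ss = 0.92667² = 0.85871 m. (Since h₀ = 1.39 m > h_ss, the level will fall toward this value.)

0.859 m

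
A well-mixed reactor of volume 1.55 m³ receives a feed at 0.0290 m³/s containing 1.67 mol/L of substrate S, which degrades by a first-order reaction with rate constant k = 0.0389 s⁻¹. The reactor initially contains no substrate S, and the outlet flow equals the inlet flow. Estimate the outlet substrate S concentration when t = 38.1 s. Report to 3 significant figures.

Species balance: V dC/dt = Q C_in − Q C − k V C.
dC/dt = (Q/V) C_in − (Q/V + k) C; effective rate a = Q/V + k = 0.018710 + 0.0389 = 0.057610 s⁻¹.
C_ss = Q C_in/(Q + kV) = 0.54236 mol/L; C(t) = C_ss + (C₀ − C_ss) e^(−a t).
C(38.1) = 0.54236 + (-0.54236)·e^(−0.057610·38.1) = 0.54236 + (-0.54236)·0.11137 = 0.48196 mol/L.

0.482 mol/L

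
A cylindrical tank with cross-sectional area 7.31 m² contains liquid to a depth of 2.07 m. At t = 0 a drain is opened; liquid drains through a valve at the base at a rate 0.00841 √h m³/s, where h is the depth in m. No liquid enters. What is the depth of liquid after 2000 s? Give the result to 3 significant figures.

Unsteady balance on liquid volume: A dh/dt = −0.00841 √h.
This is separable: 2 d(√h)/dt = −0.00841/A, so √h = √h₀ − (0.00841/(2A)) t.
√h = √2.07 − 0.00841·2000/(2·7.31) = 1.4387 − 1.1505 = 0.28827.
h = 0.28827² = 0.083100 m.

0.0831 m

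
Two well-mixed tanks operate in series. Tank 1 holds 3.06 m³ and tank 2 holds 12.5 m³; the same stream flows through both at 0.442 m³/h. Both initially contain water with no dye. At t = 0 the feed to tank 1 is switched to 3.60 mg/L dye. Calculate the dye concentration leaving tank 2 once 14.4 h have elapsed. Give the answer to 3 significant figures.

0.881 mg/L

Species balance on tank i: dCᵢ/dt = (Cᵢ₋₁ − Cᵢ)/τᵢ with τᵢ = Vᵢ/Q.
τ₁ = 3.06/0.442 = 6.9231 h; τ₂ = 12.5/0.442 = 28.281 h.
Tank 1: C₁ = C_in(1 − e^(−t/τ₁)). Tank 2 (τ₁ ≠ τ₂): C₂ = C_in[1 − (τ₁ e^(−t/τ₁) − τ₂ e^(−t/τ₂))/(τ₁ − τ₂)].
At t = 14.4: e^(−t/τ₁) = 0.12493, e^(−t/τ₂) = 0.60099.
C₂ = 3.60·[1 − (6.9231·0.12493 − 28.281·0.60099)/(-21.357)] = 3.60·0.24470 = 0.88092 mg/L.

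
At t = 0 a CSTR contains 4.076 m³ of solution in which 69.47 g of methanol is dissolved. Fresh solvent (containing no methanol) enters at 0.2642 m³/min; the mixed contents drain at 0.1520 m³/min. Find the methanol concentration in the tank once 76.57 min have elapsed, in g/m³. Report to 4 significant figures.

Total volume: dV/dt = Q_in − Q_out = 0.112200 m³/min, so V(t) = 4.076 + 0.112200 t and V(76.57) = 12.6672 m³.
No methanol enters, so dm/dt = −Q_out · (m/V).
Separate: dm/m = −Q_out dt/V(t) ⇒ ln(m/m₀) = −(Q_out/(Q_in−Q_out)) ln(V/V₀).
m = m₀ (V₀/V)^(Q_out/(Q_in−Q_out)) = 69.47 × (4.076/12.6672)^(1.35472) = 14.9510 g.
C = m/V = 14.9510/12.6672 = 1.18030 g/m³.

1.180 g/m³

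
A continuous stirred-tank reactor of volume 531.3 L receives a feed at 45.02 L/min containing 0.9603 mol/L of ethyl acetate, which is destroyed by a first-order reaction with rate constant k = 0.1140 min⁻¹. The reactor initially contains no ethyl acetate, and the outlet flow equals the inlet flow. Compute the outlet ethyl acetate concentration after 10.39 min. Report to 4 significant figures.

Accumulation = in − out − consumed: V dC/dt = Q C_in − Q C − k V C.
dC/dt = (Q/V) C_in − (Q/V + k) C; effective rate a = Q/V + k = 0.0847356 + 0.1140 = 0.198736 min⁻¹.
C_ss = Q C_in/(Q + kV) = 0.409446 mol/L; C(t) = C_ss + (C₀ − C_ss) e^(−a t).
C(10.39) = 0.409446 + (-0.409446)·e^(−0.198736·10.39) = 0.409446 + (-0.409446)·0.126836 = 0.357514 mol/L.

0.3575 mol/L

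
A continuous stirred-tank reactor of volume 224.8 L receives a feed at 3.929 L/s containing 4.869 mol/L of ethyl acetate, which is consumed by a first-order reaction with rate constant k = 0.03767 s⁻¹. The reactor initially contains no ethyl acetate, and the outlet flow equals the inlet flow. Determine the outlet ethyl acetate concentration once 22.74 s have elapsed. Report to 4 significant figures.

1.103 mol/L

V dC/dt = Q(C_in − C) − k V C.
This is linear with rate a = Q/V + k = 0.0551478 s⁻¹.
C_ss = Q C_in/(Q + kV) = 1.54311 mol/L; C(t) = C_ss + (C₀ − C_ss) e^(−a t).
C(22.74) = 1.54311 + (-1.54311)·e^(−0.0551478·22.74) = 1.54311 + (-1.54311)·0.285344 = 1.10279 mol/L.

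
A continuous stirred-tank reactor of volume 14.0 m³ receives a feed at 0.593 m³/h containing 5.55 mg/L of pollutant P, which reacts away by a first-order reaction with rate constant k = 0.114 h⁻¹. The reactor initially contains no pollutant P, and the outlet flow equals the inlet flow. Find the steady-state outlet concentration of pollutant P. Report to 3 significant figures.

V dC/dt = Q(C_in − C) − k V C.
At steady state: 0 = Q C_in − (Q + kV) C_ss, so C_ss = Q C_in/(Q + kV).
C_ss = 0.593·5.55/(0.593 + 0.114·14.0) = 3.2911/2.1890 = 1.5035 mg/L.

1.50 mg/L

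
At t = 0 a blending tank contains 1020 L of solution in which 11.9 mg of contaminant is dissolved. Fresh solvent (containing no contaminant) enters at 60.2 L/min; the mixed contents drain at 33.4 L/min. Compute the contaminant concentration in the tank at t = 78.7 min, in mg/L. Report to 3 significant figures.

Total volume: dV/dt = Q_in − Q_out = 26.800 L/min, so V(t) = 1020 + 26.800 t and V(78.7) = 3129.2 L.
Species balance (pure solvent in): dm/dt = −Q_out · m/V(t).
Separate: dm/m = −Q_out dt/V(t) ⇒ ln(m/m₀) = −(Q_out/(Q_in−Q_out)) ln(V/V₀).
m = m₀ (V₀/V)^(Q_out/(Q_in−Q_out)) = 11.9 × (1020/3129.2)^(1.2463) = 2.9433 mg.
C = m/V = 2.9433/3129.2 = 0.00094059 mg/L.

0.000941 mg/L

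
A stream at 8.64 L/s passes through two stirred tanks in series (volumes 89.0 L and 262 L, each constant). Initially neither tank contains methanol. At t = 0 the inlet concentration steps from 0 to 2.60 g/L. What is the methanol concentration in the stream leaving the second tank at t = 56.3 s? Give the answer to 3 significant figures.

Time constants: τᵢ = Vᵢ/Q for each well-mixed tank.
τ₁ = 89.0/8.64 = 10.301 s; τ₂ = 262/8.64 = 30.324 s.
Solving the cascade with C₁(0)=C₂(0)=0 gives C₂(t) = C_in[1 − (τ₁ e^(−t/τ₁) − τ₂ e^(−t/τ₂))/(τ₁ − τ₂)].
At t = 56.3: e^(−t/τ₁) = 0.0042301, e^(−t/τ₂) = 0.15620.
C₂ = 2.60·[1 − (10.301·0.0042301 − 30.324·0.15620)/(-20.023)] = 2.60·0.76562 = 1.9906 g/L.

1.99 g/L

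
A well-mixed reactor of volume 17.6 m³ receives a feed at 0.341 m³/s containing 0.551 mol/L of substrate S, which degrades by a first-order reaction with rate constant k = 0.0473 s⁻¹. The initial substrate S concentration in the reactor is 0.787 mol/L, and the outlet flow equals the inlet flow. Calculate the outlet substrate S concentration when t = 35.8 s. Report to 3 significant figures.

V dC/dt = Q(C_in − C) − k V C.
dC/dt = (Q/V) C_in − (Q/V + k) C; effective rate a = Q/V + k = 0.019375 + 0.0473 = 0.066675 s⁻¹.
C_ss = Q C_in/(Q + kV) = 0.16011 mol/L; C(t) = C_ss + (C₀ − C_ss) e^(−a t).
C(35.8) = 0.16011 + (0.62689)·e^(−0.066675·35.8) = 0.16011 + (0.62689)·0.091908 = 0.21773 mol/L.

0.218 mol/L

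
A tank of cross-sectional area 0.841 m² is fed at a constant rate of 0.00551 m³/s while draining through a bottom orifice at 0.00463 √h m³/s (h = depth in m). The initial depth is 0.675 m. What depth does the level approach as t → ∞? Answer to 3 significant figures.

1.42 m

Level balance: A dh/dt = 0.00551 − 0.00463 √h. Setting dh/dt = 0:
Q_in = 0.00463 √h_ss ⇒ √h_ss = 0.00551/0.00463 = 1.1901.
h_ss = 1.1901² = 1.4163 m. (Since h₀ = 0.675 m < h_ss, the level will rise toward this value.)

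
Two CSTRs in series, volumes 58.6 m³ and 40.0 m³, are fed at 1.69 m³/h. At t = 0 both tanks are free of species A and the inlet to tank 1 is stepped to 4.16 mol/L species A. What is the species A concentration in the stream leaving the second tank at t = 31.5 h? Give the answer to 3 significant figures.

1.24 mol/L

Each tank obeys Vᵢ dCᵢ/dt = Q(Cᵢ₋₁ − Cᵢ), so τᵢ = Vᵢ/Q.
τ₁ = 58.6/1.69 = 34.675 h; τ₂ = 40.0/1.69 = 23.669 h.
Tank 1: C₁ = C_in(1 − e^(−t/τ₁)). Tank 2 (τ₁ ≠ τ₂): C₂ = C_in[1 − (τ₁ e^(−t/τ₁) − τ₂ e^(−t/τ₂))/(τ₁ − τ₂)].
At t = 31.5: e^(−t/τ₁) = 0.40315, e^(−t/τ₂) = 0.26425.
C₂ = 4.16·[1 − (34.675·0.40315 − 23.669·0.26425)/(11.006)] = 4.16·0.29813 = 1.2402 mol/L.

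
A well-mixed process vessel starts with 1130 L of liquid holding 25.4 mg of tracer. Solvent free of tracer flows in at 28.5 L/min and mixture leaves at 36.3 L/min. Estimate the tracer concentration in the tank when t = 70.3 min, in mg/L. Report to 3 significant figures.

0.00199 mg/L

Let m(t) be the amount of tracer. Volume: V(t) = V₀ + (Q_in − Q_out) t = 1130 − 7.8000 t; V(70.3) = 581.66 L.
Solute balance: dm/dt = 0 − Q_out C = −Q_out m/V(t).
dm/m = −Q_out dt/(V₀ − 7.8000 t); integrating gives ln(m/m₀) = −(Q_out/(Q_in−Q_out)) ln(V/V₀).
m = m₀ (V₀/V)^(Q_out/(Q_in−Q_out)) = 25.4 × (1130/581.66)^(-4.6538) = 1.1551 mg.
C = m/V = 1.1551/581.66 = 0.0019859 mg/L.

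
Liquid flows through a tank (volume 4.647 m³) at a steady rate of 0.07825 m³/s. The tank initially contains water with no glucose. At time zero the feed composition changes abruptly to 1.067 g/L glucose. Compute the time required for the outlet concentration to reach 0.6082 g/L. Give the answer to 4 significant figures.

50.12 s

Mass balance on the solute (V constant): V dC/dt = Q(C_in − C), so τ = V/Q = 59.3866 s.
C(t) = C_in + (C₀ − C_in) e^(−t/τ). Set C = 0.6082 and solve for t:
e^(−t/τ) = (C − C_in)/(C₀ − C_in) = (0.6082 − 1.067)/(0 − 1.067) = 0.429991
t = −τ ln(…) = 59.3866 × 0.843992 = 50.1218 s.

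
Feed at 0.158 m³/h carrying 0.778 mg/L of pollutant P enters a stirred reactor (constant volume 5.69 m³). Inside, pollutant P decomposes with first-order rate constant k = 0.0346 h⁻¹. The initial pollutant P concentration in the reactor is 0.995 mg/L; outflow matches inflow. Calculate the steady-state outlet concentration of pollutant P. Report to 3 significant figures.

V dC/dt = Q(C_in − C) − k V C.
Steady state (dC/dt = 0): C_ss = Q C_in/(Q + kV) = C_in/(1 + kV/Q).
C_ss = 0.158·0.778/(0.158 + 0.0346·5.69) = 0.12292/0.35487 = 0.34639 mg/L.

0.346 mg/L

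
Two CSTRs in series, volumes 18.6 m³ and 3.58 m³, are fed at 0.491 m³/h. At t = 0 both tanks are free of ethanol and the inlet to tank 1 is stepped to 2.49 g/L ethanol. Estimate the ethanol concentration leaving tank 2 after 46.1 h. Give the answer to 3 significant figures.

Time constants: τᵢ = Vᵢ/Q for each well-mixed tank.
τ₁ = 18.6/0.491 = 37.882 h; τ₂ = 3.58/0.491 = 7.2912 h.
Tank 1: C₁ = C_in(1 − e^(−t/τ₁)). Tank 2 (τ₁ ≠ τ₂): C₂ = C_in[1 − (τ₁ e^(−t/τ₁) − τ₂ e^(−t/τ₂))/(τ₁ − τ₂)].
At t = 46.1: e^(−t/τ₁) = 0.29613, e^(−t/τ₂) = 0.0017952.
C₂ = 2.49·[1 − (37.882·0.29613 − 7.2912·0.0017952)/(30.591)] = 2.49·0.63371 = 1.5779 g/L.

1.58 g/L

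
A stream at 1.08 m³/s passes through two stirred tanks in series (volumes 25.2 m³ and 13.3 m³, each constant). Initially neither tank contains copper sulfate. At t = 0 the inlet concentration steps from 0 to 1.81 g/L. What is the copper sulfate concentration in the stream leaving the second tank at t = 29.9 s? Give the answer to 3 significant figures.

0.924 g/L

Species balance on tank i: dCᵢ/dt = (Cᵢ₋₁ − Cᵢ)/τᵢ with τᵢ = Vᵢ/Q.
τ₁ = 25.2/1.08 = 23.333 s; τ₂ = 13.3/1.08 = 12.315 s.
Tank 1: C₁ = C_in(1 − e^(−t/τ₁)). Tank 2 (τ₁ ≠ τ₂): C₂ = C_in[1 − (τ₁ e^(−t/τ₁) − τ₂ e^(−t/τ₂))/(τ₁ − τ₂)].
At t = 29.9: e^(−t/τ₁) = 0.27764, e^(−t/τ₂) = 0.088216.
C₂ = 1.81·[1 − (23.333·0.27764 − 12.315·0.088216)/(11.019)] = 1.81·0.51065 = 0.92428 g/L.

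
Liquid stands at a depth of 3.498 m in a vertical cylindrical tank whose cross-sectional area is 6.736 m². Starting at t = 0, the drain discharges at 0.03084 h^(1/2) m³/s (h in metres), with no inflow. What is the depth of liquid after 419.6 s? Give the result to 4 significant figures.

0.8276 m

With no inflow, A dh/dt = −0.03084 √h.
This is separable: 2 d(√h)/dt = −0.03084/A, so √h = √h₀ − (0.03084/(2A)) t.
√h = √3.498 − 0.03084·419.6/(2·6.736) = 1.87029 − 0.960545 = 0.909749.
h = 0.909749² = 0.827643 m.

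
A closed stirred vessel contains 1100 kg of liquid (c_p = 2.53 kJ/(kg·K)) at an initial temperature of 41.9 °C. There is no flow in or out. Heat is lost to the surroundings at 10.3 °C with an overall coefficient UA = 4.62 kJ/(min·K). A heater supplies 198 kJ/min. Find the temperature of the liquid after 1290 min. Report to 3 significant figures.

Lumped-capacitance energy balance: M c_p dT/dt = UA(T_amb − T) + Q̇.
dT/dt = (T_ss − T)/τ with T_ss = T_amb + Q̇/UA = 10.3 + 198/4.62 = 53.157 °C, τ = M c_p/UA = 1100·2.53/4.62 = 602.38 min.
Solution: T(t) = T_ss + (T₀ − T_ss) e^(−t/τ).
T(1290) = 53.157 + (-11.257)·0.11748 = 51.835 °C.

51.8 °C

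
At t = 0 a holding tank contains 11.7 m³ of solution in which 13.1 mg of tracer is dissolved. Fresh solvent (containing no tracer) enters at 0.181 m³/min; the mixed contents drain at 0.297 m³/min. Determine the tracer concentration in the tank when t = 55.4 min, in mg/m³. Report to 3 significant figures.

0.323 mg/m³

Total volume: dV/dt = Q_in − Q_out = -0.11600 m³/min, so V(t) = 11.7 − 0.11600 t and V(55.4) = 5.2736 m³.
Species balance (pure solvent in): dm/dt = −Q_out · m/V(t).
Separate: dm/m = −Q_out dt/V(t) ⇒ ln(m/m₀) = −(Q_out/(Q_in−Q_out)) ln(V/V₀).
m = m₀ (V₀/V)^(Q_out/(Q_in−Q_out)) = 13.1 × (11.7/5.2736)^(-2.5603) = 1.7029 mg.
C = m/V = 1.7029/5.2736 = 0.32291 mg/m³.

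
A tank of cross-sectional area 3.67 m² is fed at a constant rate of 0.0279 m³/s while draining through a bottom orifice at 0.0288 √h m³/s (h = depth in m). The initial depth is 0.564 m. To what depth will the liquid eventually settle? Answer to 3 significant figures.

0.938 m

A dh/dt = Q_in − 0.0288 √h. Steady state requires inflow = outflow:
Q_in = 0.0288 √h_ss ⇒ √h_ss = 0.0279/0.0288 = 0.96875.
h_ss = 0.96875² = 0.93848 m. (Since h₀ = 0.564 m < h_ss, the level will rise toward this value.)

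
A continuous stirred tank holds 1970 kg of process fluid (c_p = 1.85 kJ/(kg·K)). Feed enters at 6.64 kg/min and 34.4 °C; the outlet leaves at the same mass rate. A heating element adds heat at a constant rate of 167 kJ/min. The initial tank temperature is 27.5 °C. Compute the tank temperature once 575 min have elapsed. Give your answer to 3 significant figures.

M c_p dT/dt = ṁ c_p (T_in − T) + Q̇.
Rearrange: dT/dt = (T_ss − T)/τ with τ = M/ṁ = 296.69 min and T_ss = T_in + Q̇/(ṁ c_p) = 47.995 °C.
This is linear first-order; T(t) = T_ss + (T₀ − T_ss) e^(−t/τ).
T(575) = 47.995 + (-20.495)·e^(−575/296.69) = 47.995 + (-20.495)·0.14398 = 45.044 °C.

45.0 °C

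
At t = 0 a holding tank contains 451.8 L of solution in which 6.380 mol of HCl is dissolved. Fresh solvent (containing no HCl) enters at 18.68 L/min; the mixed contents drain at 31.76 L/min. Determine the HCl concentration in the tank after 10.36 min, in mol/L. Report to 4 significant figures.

0.008486 mol/L

Total volume: dV/dt = Q_in − Q_out = -13.0800 L/min, so V(t) = 451.8 − 13.0800 t and V(10.36) = 316.291 L.
No HCl enters, so dm/dt = −Q_out · (m/V).
dm/m = −Q_out dt/(V₀ − 13.0800 t); integrating gives ln(m/m₀) = −(Q_out/(Q_in−Q_out)) ln(V/V₀).
m = m₀ (V₀/V)^(Q_out/(Q_in−Q_out)) = 6.380 × (451.8/316.291)^(-2.42813) = 2.68412 mol.
C = m/V = 2.68412/316.291 = 0.00848623 mol/L.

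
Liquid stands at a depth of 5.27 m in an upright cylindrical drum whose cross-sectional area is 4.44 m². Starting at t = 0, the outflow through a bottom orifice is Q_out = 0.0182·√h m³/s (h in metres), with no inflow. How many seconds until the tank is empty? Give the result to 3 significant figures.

1120 s

Unsteady balance on liquid volume: A dh/dt = −0.0182 √h.
∫ h^(−1/2) dh = −(0.0182/A) ∫ dt, giving 2√h = 2√h₀ − (0.0182/A) t.
Tank is empty when √h = 0: t_empty = 2A√h₀/0.0182.
t_empty = 2·4.44·√5.27/0.0182 = 8.8800·2.2956/0.0182 = 1120.1 s.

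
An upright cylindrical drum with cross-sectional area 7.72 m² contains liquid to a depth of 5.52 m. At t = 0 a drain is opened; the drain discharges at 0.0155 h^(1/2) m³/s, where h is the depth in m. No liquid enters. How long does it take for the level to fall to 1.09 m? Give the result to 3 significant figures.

1300 s

Accumulation of liquid (constant cross-section A): A dh/dt = −0.0155 √h.
Separate and integrate: 2(√h − √h₀) = −(0.0155/A) t.
t = 2A(√h₀ − √h)/0.0155 = 2·7.72·(√5.52 − √1.09)/0.0155
  = 15.440 × (2.3495 − 1.0440) / 0.0155 = 1300.4 s.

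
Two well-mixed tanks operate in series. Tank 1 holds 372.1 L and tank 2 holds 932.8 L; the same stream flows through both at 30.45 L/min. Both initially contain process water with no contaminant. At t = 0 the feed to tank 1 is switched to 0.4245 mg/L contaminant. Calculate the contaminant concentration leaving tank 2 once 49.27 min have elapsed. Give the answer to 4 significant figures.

Time constants: τᵢ = Vᵢ/Q for each well-mixed tank.
τ₁ = 372.1/30.45 = 12.2200 min; τ₂ = 932.8/30.45 = 30.6338 min.
Solving the cascade with C₁(0)=C₂(0)=0 gives C₂(t) = C_in[1 − (τ₁ e^(−t/τ₁) − τ₂ e^(−t/τ₂))/(τ₁ − τ₂)].
At t = 49.27: e^(−t/τ₁) = 0.0177405, e^(−t/τ₂) = 0.200217.
C₂ = 0.4245·[1 − (12.2200·0.0177405 − 30.6338·0.200217)/(-18.4138)] = 0.4245·0.678685 = 0.288102 mg/L.

0.2881 mg/L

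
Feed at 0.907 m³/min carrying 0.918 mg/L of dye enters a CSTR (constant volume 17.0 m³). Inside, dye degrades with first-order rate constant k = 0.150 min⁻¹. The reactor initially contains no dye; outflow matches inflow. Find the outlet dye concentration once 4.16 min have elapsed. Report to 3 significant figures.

0.137 mg/L

V dC/dt = Q(C_in − C) − k V C.
dC/dt = (Q/V) C_in − (Q/V + k) C; effective rate a = Q/V + k = 0.053353 + 0.150 = 0.20335 min⁻¹.
C_ss = Q C_in/(Q + kV) = 0.24085 mg/L; C(t) = C_ss + (C₀ − C_ss) e^(−a t).
C(4.16) = 0.24085 + (-0.24085)·e^(−0.20335·4.16) = 0.24085 + (-0.24085)·0.42915 = 0.13749 mg/L.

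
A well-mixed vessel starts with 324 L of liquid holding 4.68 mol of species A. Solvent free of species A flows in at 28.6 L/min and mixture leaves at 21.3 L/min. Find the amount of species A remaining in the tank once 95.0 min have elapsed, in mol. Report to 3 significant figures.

0.166 mol

Total volume: dV/dt = Q_in − Q_out = 7.3000 L/min, so V(t) = 324 + 7.3000 t and V(95.0) = 1017.5 L.
Species balance (pure solvent in): dm/dt = −Q_out · m/V(t).
dm/m = −Q_out dt/(V₀ + 7.3000 t); integrating gives ln(m/m₀) = −(Q_out/(Q_in−Q_out)) ln(V/V₀).
m = m₀ (V₀/V)^(Q_out/(Q_in−Q_out)) = 4.68 × (324/1017.5)^(2.9178) = 0.16601 mol.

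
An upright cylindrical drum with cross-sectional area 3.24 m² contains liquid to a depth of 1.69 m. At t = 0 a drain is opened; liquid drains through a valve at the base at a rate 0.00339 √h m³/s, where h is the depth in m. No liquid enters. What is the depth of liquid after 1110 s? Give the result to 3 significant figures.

0.517 m

With no inflow, A dh/dt = −0.00339 √h.
∫ h^(−1/2) dh = −(0.00339/A) ∫ dt, giving 2√h = 2√h₀ − (0.00339/A) t.
√h = √1.69 − 0.00339·1110/(2·3.24) = 1.3000 − 0.58069 = 0.71931.
h = 0.71931² = 0.51740 m.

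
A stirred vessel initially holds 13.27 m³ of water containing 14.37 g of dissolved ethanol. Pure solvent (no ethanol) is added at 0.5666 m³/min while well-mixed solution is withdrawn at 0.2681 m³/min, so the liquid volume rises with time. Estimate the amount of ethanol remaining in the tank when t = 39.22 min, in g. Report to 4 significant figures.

Total volume: dV/dt = Q_in − Q_out = 0.298500 m³/min, so V(t) = 13.27 + 0.298500 t and V(39.22) = 24.9772 m³.
No ethanol enters, so dm/dt = −Q_out · (m/V).
Separate: dm/m = −Q_out dt/V(t) ⇒ ln(m/m₀) = −(Q_out/(Q_in−Q_out)) ln(V/V₀).
m = m₀ (V₀/V)^(Q_out/(Q_in−Q_out)) = 14.37 × (13.27/24.9772)^(0.898157) = 8.14250 g.

8.143 g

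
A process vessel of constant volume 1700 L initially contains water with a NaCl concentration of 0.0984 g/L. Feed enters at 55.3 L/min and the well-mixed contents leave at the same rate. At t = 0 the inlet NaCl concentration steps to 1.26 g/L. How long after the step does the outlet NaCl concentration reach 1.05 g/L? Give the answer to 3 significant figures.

Accumulation = in − out for the solute gives V dC/dt = Q(C_in − C), so τ = V/Q = 30.741 min.
C(t) = C_in + (C₀ − C_in) e^(−t/τ). Set C = 1.05 and solve for t:
e^(−t/τ) = (C − C_in)/(C₀ − C_in) = (1.05 − 1.26)/(0.0984 − 1.26) = 0.18079
t = −τ ln(…) = 30.741 × 1.7104 = 52.582 min.

52.6 min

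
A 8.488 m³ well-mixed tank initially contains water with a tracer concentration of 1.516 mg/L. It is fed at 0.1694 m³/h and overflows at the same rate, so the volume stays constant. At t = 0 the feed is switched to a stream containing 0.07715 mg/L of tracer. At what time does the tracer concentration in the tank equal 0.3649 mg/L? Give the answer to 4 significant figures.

80.65 h

Species balance: V dC/dt = Q(C_in − C) ⇒ τ = V/Q = 50.1063 h.
C(t) = C_in + (C₀ − C_in) e^(−t/τ). Set C = 0.3649 and solve for t:
e^(−t/τ) = (C − C_in)/(C₀ − C_in) = (0.3649 − 0.07715)/(1.516 − 0.07715) = 0.199986
t = −τ ln(…) = 50.1063 × 1.60951 = 80.6464 h.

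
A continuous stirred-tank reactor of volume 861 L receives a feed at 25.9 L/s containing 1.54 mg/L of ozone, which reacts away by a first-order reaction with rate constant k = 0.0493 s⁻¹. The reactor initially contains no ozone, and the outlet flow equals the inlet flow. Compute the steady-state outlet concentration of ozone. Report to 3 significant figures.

0.584 mg/L

Species balance: V dC/dt = Q C_in − Q C − k V C.
At steady state: 0 = Q C_in − (Q + kV) C_ss, so C_ss = Q C_in/(Q + kV).
C_ss = 25.9·1.54/(25.9 + 0.0493·861) = 39.886/68.347 = 0.58358 mg/L.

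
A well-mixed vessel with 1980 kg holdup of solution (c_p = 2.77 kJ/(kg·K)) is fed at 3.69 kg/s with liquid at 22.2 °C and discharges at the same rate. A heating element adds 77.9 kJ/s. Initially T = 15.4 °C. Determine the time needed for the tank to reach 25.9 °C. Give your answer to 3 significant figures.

699 s

First-law balance (no shaft work): M c_p dT/dt = ṁ c_p (T_in − T) + 77.9.
τ = M/ṁ = 536.59 s; T_ss = T_in + Q̇/(ṁ c_p) = 29.821 °C.
T(t) = T_ss + (T₀ − T_ss) e^(−t/τ). Set T = 25.9:
e^(−t/τ) = (25.9 − 29.821)/(15.4 − 29.821) = 0.27191
t = −536.59 · ln(0.27191) = 698.78 s.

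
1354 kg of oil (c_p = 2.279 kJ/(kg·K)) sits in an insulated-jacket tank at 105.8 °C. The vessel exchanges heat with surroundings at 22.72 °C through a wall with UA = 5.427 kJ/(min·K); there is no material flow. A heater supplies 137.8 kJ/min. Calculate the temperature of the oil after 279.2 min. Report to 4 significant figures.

Unsteady energy balance on the tank contents: M c_p dT/dt = −UA(T − T_amb) + Q̇.
dT/dt = (T_ss − T)/τ with T_ss = T_amb + Q̇/UA = 22.72 + 137.8/5.427 = 48.1116 °C, τ = M c_p/UA = 1354·2.279/5.427 = 568.595 min.
Integrating: T(t) = T_ss + (T₀ − T_ss) e^(−t/τ).
T(279.2) = 48.1116 + (57.6884)·0.611993 = 83.4165 °C.

83.42 °C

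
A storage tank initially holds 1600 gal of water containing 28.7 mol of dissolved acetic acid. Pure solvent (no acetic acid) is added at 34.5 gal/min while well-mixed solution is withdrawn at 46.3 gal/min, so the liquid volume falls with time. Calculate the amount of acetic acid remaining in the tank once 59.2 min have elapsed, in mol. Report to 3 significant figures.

3.02 mol

Let m(t) be the amount of acetic acid. Volume: V(t) = V₀ + (Q_in − Q_out) t = 1600 − 11.800 t; V(59.2) = 901.44 gal.
No acetic acid enters, so dm/dt = −Q_out · (m/V).
dm/m = −Q_out dt/(V₀ − 11.800 t); integrating gives ln(m/m₀) = −(Q_out/(Q_in−Q_out)) ln(V/V₀).
m = m₀ (V₀/V)^(Q_out/(Q_in−Q_out)) = 28.7 × (1600/901.44)^(-3.9237) = 3.0210 mol.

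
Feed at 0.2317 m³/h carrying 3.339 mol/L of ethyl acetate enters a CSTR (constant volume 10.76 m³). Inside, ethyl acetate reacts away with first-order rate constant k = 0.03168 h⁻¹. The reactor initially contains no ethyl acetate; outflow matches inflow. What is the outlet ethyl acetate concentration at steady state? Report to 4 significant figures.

1.351 mol/L

V dC/dt = Q(C_in − C) − k V C.
Steady state (dC/dt = 0): C_ss = Q C_in/(Q + kV) = C_in/(1 + kV/Q).
C_ss = 0.2317·3.339/(0.2317 + 0.03168·10.76) = 0.773646/0.572577 = 1.35117 mol/L.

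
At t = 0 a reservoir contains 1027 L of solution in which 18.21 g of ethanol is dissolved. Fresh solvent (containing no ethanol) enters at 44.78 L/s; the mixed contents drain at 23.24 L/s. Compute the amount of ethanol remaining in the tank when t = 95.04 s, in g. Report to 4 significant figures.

5.579 g

Let m(t) be the amount of ethanol. Volume: V(t) = V₀ + (Q_in − Q_out) t = 1027 + 21.5400 t; V(95.04) = 3074.16 L.
Solute balance: dm/dt = 0 − Q_out C = −Q_out m/V(t).
Separate: dm/m = −Q_out dt/V(t) ⇒ ln(m/m₀) = −(Q_out/(Q_in−Q_out)) ln(V/V₀).
m = m₀ (V₀/V)^(Q_out/(Q_in−Q_out)) = 18.21 × (1027/3074.16)^(1.07892) = 5.57923 g.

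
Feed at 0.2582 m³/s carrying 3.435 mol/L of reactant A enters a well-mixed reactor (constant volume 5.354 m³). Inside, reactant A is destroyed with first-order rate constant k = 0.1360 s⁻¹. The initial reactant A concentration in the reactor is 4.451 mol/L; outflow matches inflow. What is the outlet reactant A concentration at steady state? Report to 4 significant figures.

0.8992 mol/L

Species balance: V dC/dt = Q C_in − Q C − k V C.
At steady state: 0 = Q C_in − (Q + kV) C_ss, so C_ss = Q C_in/(Q + kV).
C_ss = 0.2582·3.435/(0.2582 + 0.1360·5.354) = 0.886917/0.986344 = 0.899196 mol/L.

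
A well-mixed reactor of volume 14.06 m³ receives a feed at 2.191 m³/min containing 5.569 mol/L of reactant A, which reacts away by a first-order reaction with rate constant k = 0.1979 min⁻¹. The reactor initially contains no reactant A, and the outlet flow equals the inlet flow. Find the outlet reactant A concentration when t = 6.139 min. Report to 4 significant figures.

Accumulation = in − out − consumed: V dC/dt = Q C_in − Q C − k V C.
dC/dt = (Q/V) C_in − (Q/V + k) C; effective rate a = Q/V + k = 0.155832 + 0.1979 = 0.353732 min⁻¹.
C_ss = Q C_in/(Q + kV) = 2.45335 mol/L; C(t) = C_ss + (C₀ − C_ss) e^(−a t).
C(6.139) = 2.45335 + (-2.45335)·e^(−0.353732·6.139) = 2.45335 + (-2.45335)·0.113999 = 2.17367 mol/L.

2.174 mol/L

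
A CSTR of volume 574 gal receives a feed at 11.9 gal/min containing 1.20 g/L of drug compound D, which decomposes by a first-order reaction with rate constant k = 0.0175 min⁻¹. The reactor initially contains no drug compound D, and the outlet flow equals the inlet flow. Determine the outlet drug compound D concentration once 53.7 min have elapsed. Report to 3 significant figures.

V dC/dt = Q(C_in − C) − k V C.
dC/dt = (Q/V) C_in − (Q/V + k) C; effective rate a = Q/V + k = 0.020732 + 0.0175 = 0.038232 min⁻¹.
C_ss = Q C_in/(Q + kV) = 0.65072 g/L; C(t) = C_ss + (C₀ − C_ss) e^(−a t).
C(53.7) = 0.65072 + (-0.65072)·e^(−0.038232·53.7) = 0.65072 + (-0.65072)·0.12834 = 0.56720 g/L.

0.567 g/L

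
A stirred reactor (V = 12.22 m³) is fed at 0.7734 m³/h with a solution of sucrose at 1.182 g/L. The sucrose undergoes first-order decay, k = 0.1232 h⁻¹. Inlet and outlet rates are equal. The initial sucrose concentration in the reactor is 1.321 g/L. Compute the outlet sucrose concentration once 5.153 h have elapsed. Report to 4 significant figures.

Accumulation = in − out − consumed: V dC/dt = Q C_in − Q C − k V C.
dC/dt = (Q/V) C_in − (Q/V + k) C; effective rate a = Q/V + k = 0.0632897 + 0.1232 = 0.186490 h⁻¹.
C_ss = Q C_in/(Q + kV) = 0.401140 g/L; C(t) = C_ss + (C₀ − C_ss) e^(−a t).
C(5.153) = 0.401140 + (0.919860)·e^(−0.186490·5.153) = 0.401140 + (0.919860)·0.382517 = 0.753002 g/L.

0.7530 g/L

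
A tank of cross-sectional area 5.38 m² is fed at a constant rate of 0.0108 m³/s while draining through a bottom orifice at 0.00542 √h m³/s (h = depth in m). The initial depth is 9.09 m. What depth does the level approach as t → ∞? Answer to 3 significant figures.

3.97 m

Level balance: A dh/dt = 0.0108 − 0.00542 √h. Setting dh/dt = 0:
Q_in = 0.00542 √h_ss ⇒ √h_ss = 0.0108/0.00542 = 1.9926.
h_ss = 1.9926² = 3.9705 m. (Since h₀ = 9.09 m > h_ss, the level will fall toward this value.)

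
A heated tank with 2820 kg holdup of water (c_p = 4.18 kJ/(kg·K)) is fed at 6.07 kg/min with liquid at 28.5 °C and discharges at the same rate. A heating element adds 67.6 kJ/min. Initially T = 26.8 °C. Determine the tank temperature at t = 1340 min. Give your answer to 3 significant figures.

First-law balance (no shaft work): M c_p dT/dt = ṁ c_p (T_in − T) + 67.6.
Rearrange: dT/dt = (T_ss − T)/τ with τ = M/ṁ = 464.58 min and T_ss = T_in + Q̇/(ṁ c_p) = 31.164 °C.
Solution: T(t) = T_ss + (T₀ − T_ss) e^(−t/τ).
T(1340) = 31.164 + (-4.3643)·e^(−1340/464.58) = 31.164 + (-4.3643)·0.055892 = 30.920 °C.

30.9 °C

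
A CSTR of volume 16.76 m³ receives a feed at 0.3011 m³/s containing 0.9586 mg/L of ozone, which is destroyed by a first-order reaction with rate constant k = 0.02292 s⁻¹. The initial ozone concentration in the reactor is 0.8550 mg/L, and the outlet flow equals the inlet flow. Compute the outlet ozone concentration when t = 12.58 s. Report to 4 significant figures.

0.6806 mg/L

V dC/dt = Q(C_in − C) − k V C.
dC/dt = (Q/V) C_in − (Q/V + k) C; effective rate a = Q/V + k = 0.0179654 + 0.02292 = 0.0408854 s⁻¹.
C_ss = Q C_in/(Q + kV) = 0.421217 mg/L; C(t) = C_ss + (C₀ − C_ss) e^(−a t).
C(12.58) = 0.421217 + (0.433783)·e^(−0.0408854·12.58) = 0.421217 + (0.433783)·0.597896 = 0.680574 mg/L.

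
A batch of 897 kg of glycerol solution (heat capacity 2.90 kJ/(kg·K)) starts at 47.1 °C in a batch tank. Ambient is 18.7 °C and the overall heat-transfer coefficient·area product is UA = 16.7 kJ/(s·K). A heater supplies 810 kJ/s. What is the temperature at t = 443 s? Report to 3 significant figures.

First-law balance (no shaft work): M c_p dT/dt = −UA(T − T_amb) + Q̇.
dT/dt = (T_ss − T)/τ with T_ss = T_amb + Q̇/UA = 18.7 + 810/16.7 = 67.203 °C, τ = M c_p/UA = 897·2.90/16.7 = 155.77 s.
Solution: T(t) = T_ss + (T₀ − T_ss) e^(−t/τ).
T(443) = 67.203 + (-20.103)·0.058192 = 66.033 °C.

66.0 °C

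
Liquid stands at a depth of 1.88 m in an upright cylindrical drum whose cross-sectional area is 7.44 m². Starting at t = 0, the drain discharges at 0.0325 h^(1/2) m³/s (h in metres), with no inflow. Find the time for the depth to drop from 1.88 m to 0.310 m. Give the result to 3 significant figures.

373 s

A dh/dt = −Q_out = −0.0325 √h.
∫ h^(−1/2) dh = −(0.0325/A) ∫ dt, giving 2√h = 2√h₀ − (0.0325/A) t.
t = 2A(√h₀ − √h)/0.0325 = 2·7.44·(√1.88 − √0.310)/0.0325
  = 14.880 × (1.3711 − 0.55678) / 0.0325 = 372.85 s.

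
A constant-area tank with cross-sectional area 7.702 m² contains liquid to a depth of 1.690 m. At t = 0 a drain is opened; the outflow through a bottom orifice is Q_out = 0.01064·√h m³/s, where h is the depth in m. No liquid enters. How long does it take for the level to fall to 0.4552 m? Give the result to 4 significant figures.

Unsteady balance on liquid volume: A dh/dt = −0.01064 √h.
Separate and integrate: 2(√h − √h₀) = −(0.01064/A) t.
t = 2A(√h₀ − √h)/0.01064 = 2·7.702·(√1.690 − √0.4552)/0.01064
  = 15.4040 × (1.30000 − 0.674685) / 0.01064 = 905.296 s.

905.3 s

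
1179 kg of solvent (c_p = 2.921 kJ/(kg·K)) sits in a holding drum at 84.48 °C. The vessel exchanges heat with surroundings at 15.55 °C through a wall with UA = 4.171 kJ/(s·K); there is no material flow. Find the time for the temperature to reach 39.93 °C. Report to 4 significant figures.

858.1 s

Unsteady energy balance on the tank contents: M c_p dT/dt = −UA(T − T_amb).
τ = M c_p/UA = 825.667 s; T_ss = T_amb = 15.5500 °C.
T(t) = T_ss + (T₀ − T_ss)e^(−t/τ); set T = 39.93:
t = −τ ln[(T − T_ss)/(T₀ − T_ss)] = −825.667 · ln(0.353692) = 858.140 s.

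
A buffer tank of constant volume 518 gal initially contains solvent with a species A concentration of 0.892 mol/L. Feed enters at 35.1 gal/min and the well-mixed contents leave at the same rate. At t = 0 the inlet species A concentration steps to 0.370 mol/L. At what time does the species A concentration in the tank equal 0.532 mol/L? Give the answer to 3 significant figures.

17.3 min

Species balance: V dC/dt = Q(C_in − C) ⇒ τ = V/Q = 14.758 min.
C(t) = C_in + (C₀ − C_in) e^(−t/τ). Set C = 0.532 and solve for t:
e^(−t/τ) = (C − C_in)/(C₀ − C_in) = (0.532 − 0.370)/(0.892 − 0.370) = 0.31034
t = −τ ln(…) = 14.758 × 1.1701 = 17.268 min.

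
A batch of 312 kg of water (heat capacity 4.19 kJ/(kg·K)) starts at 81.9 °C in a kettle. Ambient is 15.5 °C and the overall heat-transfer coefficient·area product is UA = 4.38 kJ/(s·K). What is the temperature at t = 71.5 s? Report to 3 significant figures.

67.8 °C

First-law balance (no shaft work): M c_p dT/dt = −UA(T − T_amb).
dT/dt = (T_ss − T)/τ with T_ss = T_amb = 15.500 °C, τ = M c_p/UA = 312·4.19/4.38 = 298.47 s.
Integrating: T(t) = T_ss + (T₀ − T_ss) e^(−t/τ).
T(71.5) = 15.500 + (66.400)·0.78698 = 67.755 °C.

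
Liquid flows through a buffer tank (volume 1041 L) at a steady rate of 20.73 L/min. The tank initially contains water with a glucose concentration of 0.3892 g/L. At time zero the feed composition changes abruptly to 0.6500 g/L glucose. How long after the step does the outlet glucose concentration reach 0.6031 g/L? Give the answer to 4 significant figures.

86.16 min

Species balance on the tank: V dC/dt = Q(C_in − C), so τ = V/Q = 50.2171 min.
C(t) = C_in + (C₀ − C_in) e^(−t/τ). Set C = 0.6031 and solve for t:
e^(−t/τ) = (C − C_in)/(C₀ − C_in) = (0.6031 − 0.6500)/(0.3892 − 0.6500) = 0.179831
t = −τ ln(…) = 50.2171 × 1.71574 = 86.1593 min.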